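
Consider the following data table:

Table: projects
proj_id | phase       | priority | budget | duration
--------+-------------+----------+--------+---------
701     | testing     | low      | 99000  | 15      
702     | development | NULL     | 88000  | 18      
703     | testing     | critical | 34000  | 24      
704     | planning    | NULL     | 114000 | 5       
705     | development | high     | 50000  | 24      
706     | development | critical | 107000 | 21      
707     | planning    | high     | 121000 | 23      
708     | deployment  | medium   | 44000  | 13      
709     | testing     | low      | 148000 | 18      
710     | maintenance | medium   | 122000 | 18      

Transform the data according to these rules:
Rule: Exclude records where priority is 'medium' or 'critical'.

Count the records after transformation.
6

Step 1: Count records to exclude
  - 2 (medium) + 2 (critical) = 4 records
Step 2: Total records: 10
Step 3: Remaining = 10 - 4 = 6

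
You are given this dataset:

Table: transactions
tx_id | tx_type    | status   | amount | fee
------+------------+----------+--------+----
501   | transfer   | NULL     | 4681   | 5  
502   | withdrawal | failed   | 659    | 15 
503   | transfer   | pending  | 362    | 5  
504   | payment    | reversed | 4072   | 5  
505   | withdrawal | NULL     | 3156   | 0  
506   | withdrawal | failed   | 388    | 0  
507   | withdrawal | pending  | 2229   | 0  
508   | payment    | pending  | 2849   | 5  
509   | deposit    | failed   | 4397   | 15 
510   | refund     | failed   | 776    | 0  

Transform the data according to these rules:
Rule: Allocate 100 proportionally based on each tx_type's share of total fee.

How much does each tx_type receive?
deposit: 30.0, payment: 20.0, refund: 0.0, transfer: 20.0, withdrawal: 30.0

Step 1: Calculate total fee = 50
Step 2: Calculate each tx_type's proportion:
  deposit: 15/50 = 30.00% → 30.0
  payment: 10/50 = 20.00% → 20.0
  refund: 0/50 = 0.00% → 0.0
  transfer: 10/50 = 20.00% → 20.0
  withdrawal: 15/50 = 30.00% → 30.0
Step 3: Verify: sum of allocations ≈ 100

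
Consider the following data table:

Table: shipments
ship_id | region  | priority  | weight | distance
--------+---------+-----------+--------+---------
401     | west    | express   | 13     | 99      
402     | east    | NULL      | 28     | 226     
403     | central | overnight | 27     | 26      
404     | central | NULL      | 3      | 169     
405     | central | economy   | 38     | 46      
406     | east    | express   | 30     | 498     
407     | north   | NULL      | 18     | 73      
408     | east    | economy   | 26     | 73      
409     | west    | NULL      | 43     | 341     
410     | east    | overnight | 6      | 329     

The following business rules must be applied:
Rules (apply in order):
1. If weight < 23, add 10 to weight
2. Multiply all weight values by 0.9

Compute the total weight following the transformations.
244.8

Step 1: Apply Rule 1 - Add 10 to records with weight < 23
  - 4 records affected: 40 + (4 × 10) = 80
  - Unaffected records: 192
  - Sum after Rule 1: 272
Step 2: Apply Rule 2 - Multiply all by 0.9
  - 272 × 0.9 = 244.8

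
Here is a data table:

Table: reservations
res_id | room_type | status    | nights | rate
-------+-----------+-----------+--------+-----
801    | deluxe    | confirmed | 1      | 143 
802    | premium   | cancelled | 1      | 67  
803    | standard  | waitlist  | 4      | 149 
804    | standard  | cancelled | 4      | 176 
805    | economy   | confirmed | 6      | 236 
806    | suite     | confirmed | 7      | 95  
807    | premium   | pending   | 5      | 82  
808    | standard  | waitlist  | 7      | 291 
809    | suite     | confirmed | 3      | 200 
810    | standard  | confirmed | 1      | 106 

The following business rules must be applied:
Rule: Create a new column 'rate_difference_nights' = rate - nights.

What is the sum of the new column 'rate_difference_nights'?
1506

Step 1: For each record, compute rate - nights
Example calculations:
  143 - 1 = 142
  67 - 1 = 66
  149 - 4 = 145
  ...
Step 2: Sum all derived values
Step 3: Total = 1506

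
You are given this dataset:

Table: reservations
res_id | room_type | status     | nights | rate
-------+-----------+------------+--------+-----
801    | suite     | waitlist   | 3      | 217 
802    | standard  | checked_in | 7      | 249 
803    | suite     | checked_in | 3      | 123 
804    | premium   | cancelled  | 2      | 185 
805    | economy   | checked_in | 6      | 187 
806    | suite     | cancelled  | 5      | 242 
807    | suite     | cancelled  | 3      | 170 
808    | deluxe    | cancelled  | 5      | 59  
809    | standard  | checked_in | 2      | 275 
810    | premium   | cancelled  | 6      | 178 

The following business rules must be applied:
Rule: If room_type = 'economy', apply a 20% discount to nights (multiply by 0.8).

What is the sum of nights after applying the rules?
40.8

Step 1: Records with room_type = 'economy' have total nights = 6
Step 2: Apply multiplier: 6 × 0.8 = 4.8
Step 3: Other records total: 36
Step 4: Final sum = 4.8 + 36 = 40.8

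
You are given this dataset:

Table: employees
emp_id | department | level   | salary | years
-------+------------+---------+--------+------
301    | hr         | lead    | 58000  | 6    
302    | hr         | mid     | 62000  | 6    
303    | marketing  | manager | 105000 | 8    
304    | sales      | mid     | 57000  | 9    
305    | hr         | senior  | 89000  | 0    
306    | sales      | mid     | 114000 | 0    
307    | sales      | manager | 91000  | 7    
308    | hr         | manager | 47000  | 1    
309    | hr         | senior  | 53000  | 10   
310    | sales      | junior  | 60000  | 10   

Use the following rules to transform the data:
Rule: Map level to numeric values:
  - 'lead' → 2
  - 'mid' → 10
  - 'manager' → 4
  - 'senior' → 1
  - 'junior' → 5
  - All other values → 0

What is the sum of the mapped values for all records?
51

Step 1: Apply mapping to each record
Step 2: Count by status:
  'lead': 1 records × 2 = 2
  'mid': 3 records × 10 = 30
  'manager': 3 records × 4 = 12
  'senior': 2 records × 1 = 2
  'junior': 1 records × 5 = 5
Step 3: Sum all mapped values = 51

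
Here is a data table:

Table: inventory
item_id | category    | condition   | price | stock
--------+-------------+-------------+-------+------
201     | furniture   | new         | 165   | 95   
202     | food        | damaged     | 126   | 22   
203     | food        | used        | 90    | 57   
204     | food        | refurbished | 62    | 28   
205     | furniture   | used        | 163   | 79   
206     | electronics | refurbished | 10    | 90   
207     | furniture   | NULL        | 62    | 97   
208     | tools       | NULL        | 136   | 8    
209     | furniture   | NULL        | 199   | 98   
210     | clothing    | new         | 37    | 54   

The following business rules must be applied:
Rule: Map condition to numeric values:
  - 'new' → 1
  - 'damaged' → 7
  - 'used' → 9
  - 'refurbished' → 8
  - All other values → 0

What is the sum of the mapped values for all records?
43

Step 1: Apply mapping to each record
Step 2: Count by status:
  'new': 2 records × 1 = 2
  'damaged': 1 records × 7 = 7
  'used': 2 records × 9 = 18
  'refurbished': 2 records × 8 = 16
Step 3: Sum all mapped values = 43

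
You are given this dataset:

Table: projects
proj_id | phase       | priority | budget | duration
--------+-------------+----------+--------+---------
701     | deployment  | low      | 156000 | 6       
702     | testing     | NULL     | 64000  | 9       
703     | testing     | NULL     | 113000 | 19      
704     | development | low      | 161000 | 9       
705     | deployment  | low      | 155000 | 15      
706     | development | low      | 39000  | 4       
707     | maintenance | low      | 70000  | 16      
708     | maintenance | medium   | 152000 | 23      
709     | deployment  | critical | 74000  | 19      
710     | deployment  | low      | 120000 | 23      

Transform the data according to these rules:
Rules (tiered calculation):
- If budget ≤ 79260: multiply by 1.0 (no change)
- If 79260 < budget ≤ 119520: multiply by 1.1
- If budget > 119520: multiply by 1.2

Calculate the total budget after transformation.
1264100.0

Step 1: Tier 1 (budget ≤ 79260): 4 records, sum = 247000 × 1.0 = 247000.0
Step 2: Tier 2 (79260 < budget ≤ 119520): 1 records, sum = 113000 × 1.1 = 124300.0
Step 3: Tier 3 (budget > 119520): 5 records, sum = 744000 × 1.2 = 892800.0
Step 4: Final sum = 247000.0 + 124300.0 + 892800.0 = 1264100.0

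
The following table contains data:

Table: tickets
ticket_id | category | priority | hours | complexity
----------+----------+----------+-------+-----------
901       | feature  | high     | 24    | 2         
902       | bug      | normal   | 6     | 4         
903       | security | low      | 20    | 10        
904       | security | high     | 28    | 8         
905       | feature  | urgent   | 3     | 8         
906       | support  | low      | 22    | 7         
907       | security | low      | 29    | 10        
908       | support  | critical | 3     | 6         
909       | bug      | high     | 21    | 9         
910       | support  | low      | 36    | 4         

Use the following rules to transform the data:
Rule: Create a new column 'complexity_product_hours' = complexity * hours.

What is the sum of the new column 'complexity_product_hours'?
1315

Step 1: For each record, compute complexity * hours
Example calculations:
  2 * 24 = 48
  4 * 6 = 24
  10 * 20 = 200
  ...
Step 2: Sum all derived values
Step 3: Total = 1315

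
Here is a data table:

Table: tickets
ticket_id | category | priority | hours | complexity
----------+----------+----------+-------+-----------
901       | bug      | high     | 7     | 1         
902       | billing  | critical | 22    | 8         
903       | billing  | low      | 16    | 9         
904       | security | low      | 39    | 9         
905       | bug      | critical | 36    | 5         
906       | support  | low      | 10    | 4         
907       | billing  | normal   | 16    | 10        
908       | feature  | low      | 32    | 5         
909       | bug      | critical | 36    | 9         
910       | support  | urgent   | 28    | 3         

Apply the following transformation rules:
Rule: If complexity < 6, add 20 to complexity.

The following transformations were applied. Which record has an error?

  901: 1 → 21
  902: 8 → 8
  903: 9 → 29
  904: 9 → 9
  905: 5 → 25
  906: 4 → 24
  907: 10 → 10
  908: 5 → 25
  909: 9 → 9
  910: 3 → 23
Record 903 has an error. The correct transformed value should be 9, not 29.

Step 1: Check each record against the rule
Step 2: Record 903 has complexity = 9
Step 3: Since 9 >= 6, the bonus should not have been applied
Step 4: Correct value = 9, but claimed value = 29
Conclusion: Record 903 has the error.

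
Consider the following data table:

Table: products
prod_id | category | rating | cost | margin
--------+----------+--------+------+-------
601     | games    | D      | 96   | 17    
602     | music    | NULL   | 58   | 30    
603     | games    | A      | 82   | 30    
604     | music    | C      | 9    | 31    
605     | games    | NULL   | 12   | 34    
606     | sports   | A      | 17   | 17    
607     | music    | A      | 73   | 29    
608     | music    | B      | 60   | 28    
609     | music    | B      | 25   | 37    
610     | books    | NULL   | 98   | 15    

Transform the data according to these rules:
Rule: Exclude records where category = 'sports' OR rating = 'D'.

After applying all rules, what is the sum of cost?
417

Step 1: Find records where category = 'sports' OR rating = 'D'
Step 2: 2 records match, summing to 113
Step 3: Original sum: 530
Step 4: Remaining sum = 530 - 113 = 417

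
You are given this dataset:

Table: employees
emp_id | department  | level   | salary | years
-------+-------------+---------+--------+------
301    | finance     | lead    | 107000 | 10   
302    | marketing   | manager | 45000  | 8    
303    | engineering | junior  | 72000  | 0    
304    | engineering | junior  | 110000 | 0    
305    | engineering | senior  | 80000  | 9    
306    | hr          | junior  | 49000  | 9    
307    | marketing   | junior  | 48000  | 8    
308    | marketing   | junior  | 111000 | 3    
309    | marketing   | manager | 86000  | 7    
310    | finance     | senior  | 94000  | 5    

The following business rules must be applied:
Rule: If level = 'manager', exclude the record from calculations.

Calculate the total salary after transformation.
671000

Step 1: Identify records where level = 'manager'
Step 2: The excluded records sum to 131000
Step 3: Original total salary = 802000
Step 4: Remaining total = 802000 - 131000 = 671000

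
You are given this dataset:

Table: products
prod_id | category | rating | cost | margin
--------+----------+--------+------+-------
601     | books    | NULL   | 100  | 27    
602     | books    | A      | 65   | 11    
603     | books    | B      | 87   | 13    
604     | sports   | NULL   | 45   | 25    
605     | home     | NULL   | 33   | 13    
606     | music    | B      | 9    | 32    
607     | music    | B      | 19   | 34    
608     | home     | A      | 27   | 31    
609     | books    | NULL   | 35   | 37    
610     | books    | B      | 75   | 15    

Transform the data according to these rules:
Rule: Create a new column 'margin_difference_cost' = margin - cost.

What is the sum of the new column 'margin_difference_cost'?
-257

Step 1: For each record, compute margin - cost
Example calculations:
  27 - 100 = -73
  11 - 65 = -54
  13 - 87 = -74
  ...
Step 2: Sum all derived values
Step 3: Total = -257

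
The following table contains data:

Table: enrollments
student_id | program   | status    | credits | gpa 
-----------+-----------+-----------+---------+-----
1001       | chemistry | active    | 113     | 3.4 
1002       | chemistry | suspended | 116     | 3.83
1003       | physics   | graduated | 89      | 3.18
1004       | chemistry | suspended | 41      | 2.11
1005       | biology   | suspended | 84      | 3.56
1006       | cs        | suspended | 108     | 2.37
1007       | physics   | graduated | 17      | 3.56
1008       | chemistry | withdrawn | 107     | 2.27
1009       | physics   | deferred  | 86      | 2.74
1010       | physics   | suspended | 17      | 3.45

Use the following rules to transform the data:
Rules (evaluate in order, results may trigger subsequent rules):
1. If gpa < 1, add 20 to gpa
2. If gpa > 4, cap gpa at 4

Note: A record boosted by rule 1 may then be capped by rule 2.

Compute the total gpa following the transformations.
30.47

Step 1: Apply rule 1 to records with gpa < 1
  - 0 records get bonus of 20
  - Of these, 0 records then exceed 4 and get capped
Step 2: Apply rule 2 to records with gpa > 4
  - 0 records (original) are capped
Step 3: Calculate final sum = 30.47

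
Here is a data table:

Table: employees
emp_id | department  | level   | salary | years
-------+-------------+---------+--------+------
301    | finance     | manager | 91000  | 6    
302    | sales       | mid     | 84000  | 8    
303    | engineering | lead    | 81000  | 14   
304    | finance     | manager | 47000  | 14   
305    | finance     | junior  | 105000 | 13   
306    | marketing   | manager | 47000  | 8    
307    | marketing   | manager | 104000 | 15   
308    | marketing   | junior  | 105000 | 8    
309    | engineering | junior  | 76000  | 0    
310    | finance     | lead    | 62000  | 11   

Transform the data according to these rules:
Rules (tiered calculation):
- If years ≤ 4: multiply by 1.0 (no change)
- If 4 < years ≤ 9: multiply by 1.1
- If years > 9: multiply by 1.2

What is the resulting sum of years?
113.4

Step 1: Tier 1 (years ≤ 4): 1 records, sum = 0 × 1.0 = 0.0
Step 2: Tier 2 (4 < years ≤ 9): 4 records, sum = 30 × 1.1 = 33.0
Step 3: Tier 3 (years > 9): 5 records, sum = 67 × 1.2 = 80.4
Step 4: Final sum = 0.0 + 33.0 + 80.4 = 113.4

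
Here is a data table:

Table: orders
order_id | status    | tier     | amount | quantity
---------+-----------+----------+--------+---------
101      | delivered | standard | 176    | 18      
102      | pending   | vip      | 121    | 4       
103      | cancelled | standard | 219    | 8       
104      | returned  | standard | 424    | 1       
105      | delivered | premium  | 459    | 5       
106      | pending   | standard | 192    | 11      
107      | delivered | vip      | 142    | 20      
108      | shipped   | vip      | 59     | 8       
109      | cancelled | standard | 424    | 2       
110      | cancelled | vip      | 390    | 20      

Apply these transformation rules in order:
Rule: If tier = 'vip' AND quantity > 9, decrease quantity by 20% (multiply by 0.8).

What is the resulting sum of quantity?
89.0

Step 1: Find records where tier = 'vip' AND quantity > 9
Step 2: 2 records match, summing to 40
Step 3: After multiplier: 40 × 0.8 = 32.0
Step 4: Unaffected records sum: 57
Step 5: Final sum = 32.0 + 57 = 89.0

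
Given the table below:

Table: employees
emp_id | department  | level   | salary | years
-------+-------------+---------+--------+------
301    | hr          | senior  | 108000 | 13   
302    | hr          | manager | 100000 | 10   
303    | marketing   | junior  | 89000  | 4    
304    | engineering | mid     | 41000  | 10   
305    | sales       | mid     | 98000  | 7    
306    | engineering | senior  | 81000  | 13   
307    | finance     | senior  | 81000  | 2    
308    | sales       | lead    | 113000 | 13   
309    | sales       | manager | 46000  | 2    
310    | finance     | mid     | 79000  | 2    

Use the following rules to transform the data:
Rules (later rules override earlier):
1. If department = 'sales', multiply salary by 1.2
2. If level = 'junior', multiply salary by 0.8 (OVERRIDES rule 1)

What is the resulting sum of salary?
869600.0

Step 1: Rule 2 takes priority for records with level = 'junior'
  - 1 records: 89000 × 0.8 = 71200.0
Step 2: Rule 1 applies to remaining records with department = 'sales'
  - 3 records: 257000 × 1.2 = 308400.0
Step 3: Other records unchanged: 490000
Step 4: Final sum = 71200.0 + 308400.0 + 490000 = 869600.0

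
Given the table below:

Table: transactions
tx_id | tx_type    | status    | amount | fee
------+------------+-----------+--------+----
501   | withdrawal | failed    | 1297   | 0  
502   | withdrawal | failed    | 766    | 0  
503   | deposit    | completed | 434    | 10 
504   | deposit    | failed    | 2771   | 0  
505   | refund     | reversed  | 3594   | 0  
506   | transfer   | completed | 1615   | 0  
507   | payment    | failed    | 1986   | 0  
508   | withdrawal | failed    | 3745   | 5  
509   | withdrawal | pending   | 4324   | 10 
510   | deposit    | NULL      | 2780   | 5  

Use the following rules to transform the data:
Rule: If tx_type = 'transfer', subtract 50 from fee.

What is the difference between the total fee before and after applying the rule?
50

Step 1: Original sum of fee = 30
Step 2: 1 records have tx_type = 'transfer'
Step 3: Each affected record changes by -50
Step 4: Total change = 1 × -50 = -50
Step 5: New sum = 30 + -50 = -20
Step 6: Difference = |-20 - 30| = 50
        (Sum decreased by 50)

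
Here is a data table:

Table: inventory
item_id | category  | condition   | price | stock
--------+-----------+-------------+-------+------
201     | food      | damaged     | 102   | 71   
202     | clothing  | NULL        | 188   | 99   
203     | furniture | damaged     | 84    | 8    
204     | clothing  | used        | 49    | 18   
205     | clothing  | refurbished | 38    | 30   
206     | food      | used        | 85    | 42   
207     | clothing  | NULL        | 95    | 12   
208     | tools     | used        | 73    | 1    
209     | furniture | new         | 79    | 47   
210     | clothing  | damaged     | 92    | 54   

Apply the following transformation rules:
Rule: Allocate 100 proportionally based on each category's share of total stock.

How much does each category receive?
clothing: 55.76, food: 29.58, furniture: 14.4, tools: 0.26

Step 1: Calculate total stock = 382
Step 2: Calculate each category's proportion:
  clothing: 213/382 = 55.76% → 55.76
  food: 113/382 = 29.58% → 29.58
  furniture: 55/382 = 14.40% → 14.4
  tools: 1/382 = 0.26% → 0.26
Step 3: Verify: sum of allocations ≈ 100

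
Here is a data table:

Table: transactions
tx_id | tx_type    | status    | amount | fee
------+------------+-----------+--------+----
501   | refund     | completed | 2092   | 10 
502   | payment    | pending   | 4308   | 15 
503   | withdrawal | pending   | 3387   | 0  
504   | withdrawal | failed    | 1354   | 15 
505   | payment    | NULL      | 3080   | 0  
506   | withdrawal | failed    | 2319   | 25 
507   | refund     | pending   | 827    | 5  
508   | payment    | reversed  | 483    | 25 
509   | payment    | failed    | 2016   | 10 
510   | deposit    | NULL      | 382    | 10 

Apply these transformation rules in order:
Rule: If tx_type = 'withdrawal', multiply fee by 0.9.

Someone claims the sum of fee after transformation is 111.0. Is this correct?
Yes, the result is correct.

Step 1: Calculate the correct sum after transformation
Step 2: Apply multiplier 0.9 to records where tx_type = 'withdrawal'
Step 3: Correct result = 111.0
Step 4: Claimed result = 111.0
Step 5: 111.0 = 111.0 ✓
Conclusion: The claimed result is correct.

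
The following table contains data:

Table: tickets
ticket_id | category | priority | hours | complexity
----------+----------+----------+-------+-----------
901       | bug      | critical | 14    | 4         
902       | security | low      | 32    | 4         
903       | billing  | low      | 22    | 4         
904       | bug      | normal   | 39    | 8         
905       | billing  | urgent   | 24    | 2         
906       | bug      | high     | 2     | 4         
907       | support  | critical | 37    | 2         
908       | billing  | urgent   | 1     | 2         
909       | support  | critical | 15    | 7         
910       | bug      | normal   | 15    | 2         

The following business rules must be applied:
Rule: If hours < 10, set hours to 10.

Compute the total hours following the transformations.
218

Step 1: 2 records have hours < 10
Step 2: These records originally summed to 3
Step 3: After setting to minimum: 2 × 10 = 20
Step 4: Unaffected records sum: 198
Step 5: Final sum = 20 + 198 = 218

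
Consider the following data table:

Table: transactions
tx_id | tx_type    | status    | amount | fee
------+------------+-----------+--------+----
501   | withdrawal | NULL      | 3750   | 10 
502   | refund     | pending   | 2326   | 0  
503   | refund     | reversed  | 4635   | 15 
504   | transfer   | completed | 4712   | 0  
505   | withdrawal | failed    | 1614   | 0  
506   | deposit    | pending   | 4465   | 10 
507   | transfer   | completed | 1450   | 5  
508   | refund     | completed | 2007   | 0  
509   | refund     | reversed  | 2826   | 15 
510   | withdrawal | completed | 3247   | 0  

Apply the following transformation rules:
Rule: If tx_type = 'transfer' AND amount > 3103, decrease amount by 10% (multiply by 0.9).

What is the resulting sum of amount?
30560.8

Step 1: Find records where tx_type = 'transfer' AND amount > 3103
Step 2: 1 records match, summing to 4712
Step 3: After multiplier: 4712 × 0.9 = 4240.8
Step 4: Unaffected records sum: 26320
Step 5: Final sum = 4240.8 + 26320 = 30560.8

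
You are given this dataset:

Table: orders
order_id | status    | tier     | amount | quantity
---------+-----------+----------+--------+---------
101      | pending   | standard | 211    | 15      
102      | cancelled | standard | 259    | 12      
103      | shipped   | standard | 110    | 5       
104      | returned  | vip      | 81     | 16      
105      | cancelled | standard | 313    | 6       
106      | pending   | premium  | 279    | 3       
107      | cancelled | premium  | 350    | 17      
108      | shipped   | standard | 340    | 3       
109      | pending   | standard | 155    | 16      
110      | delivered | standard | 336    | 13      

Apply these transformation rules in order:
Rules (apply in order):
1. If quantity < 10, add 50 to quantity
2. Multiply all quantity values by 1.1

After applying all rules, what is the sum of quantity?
336.6

Step 1: Apply Rule 1 - Add 50 to records with quantity < 10
  - 4 records affected: 17 + (4 × 50) = 217
  - Unaffected records: 89
  - Sum after Rule 1: 306
Step 2: Apply Rule 2 - Multiply all by 1.1
  - 306 × 1.1 = 336.6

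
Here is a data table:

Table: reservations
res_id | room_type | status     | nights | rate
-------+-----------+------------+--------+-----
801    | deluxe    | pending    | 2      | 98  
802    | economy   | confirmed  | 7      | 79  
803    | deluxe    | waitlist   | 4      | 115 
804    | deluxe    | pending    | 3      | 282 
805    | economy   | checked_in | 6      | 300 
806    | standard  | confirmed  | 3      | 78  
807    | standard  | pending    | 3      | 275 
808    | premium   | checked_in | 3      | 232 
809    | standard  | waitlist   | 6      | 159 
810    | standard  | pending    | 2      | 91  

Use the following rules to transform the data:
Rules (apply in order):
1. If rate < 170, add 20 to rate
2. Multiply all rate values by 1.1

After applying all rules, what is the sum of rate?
2011.9

Step 1: Apply Rule 1 - Add 20 to records with rate < 170
  - 6 records affected: 620 + (6 × 20) = 740
  - Unaffected records: 1089
  - Sum after Rule 1: 1829
Step 2: Apply Rule 2 - Multiply all by 1.1
  - 1829 × 1.1 = 2011.9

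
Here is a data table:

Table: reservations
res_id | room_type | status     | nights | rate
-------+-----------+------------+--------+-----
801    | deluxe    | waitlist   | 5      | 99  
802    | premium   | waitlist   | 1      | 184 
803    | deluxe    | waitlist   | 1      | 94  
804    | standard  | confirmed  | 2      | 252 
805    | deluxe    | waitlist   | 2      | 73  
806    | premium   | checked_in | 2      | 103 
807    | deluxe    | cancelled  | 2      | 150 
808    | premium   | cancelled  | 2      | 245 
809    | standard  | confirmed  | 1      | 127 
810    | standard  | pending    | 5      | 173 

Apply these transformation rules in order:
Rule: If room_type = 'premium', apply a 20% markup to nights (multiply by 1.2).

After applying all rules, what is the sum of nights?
24.0

Step 1: Records with room_type = 'premium' have total nights = 5
Step 2: Apply multiplier: 5 × 1.2 = 6.0
Step 3: Other records total: 18
Step 4: Final sum = 6.0 + 18 = 24.0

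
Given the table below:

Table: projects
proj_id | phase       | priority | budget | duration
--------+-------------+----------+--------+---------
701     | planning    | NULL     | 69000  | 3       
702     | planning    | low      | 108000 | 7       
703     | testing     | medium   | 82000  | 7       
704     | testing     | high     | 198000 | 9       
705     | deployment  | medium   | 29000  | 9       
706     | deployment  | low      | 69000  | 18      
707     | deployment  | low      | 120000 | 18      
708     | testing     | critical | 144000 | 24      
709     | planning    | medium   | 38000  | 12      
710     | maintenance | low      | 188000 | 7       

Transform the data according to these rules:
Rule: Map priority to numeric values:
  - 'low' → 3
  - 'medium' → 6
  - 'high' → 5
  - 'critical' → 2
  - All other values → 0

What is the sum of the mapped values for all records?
37

Step 1: Apply mapping to each record
Step 2: Count by status:
  'low': 4 records × 3 = 12
  'medium': 3 records × 6 = 18
  'high': 1 records × 5 = 5
  'critical': 1 records × 2 = 2
Step 3: Sum all mapped values = 37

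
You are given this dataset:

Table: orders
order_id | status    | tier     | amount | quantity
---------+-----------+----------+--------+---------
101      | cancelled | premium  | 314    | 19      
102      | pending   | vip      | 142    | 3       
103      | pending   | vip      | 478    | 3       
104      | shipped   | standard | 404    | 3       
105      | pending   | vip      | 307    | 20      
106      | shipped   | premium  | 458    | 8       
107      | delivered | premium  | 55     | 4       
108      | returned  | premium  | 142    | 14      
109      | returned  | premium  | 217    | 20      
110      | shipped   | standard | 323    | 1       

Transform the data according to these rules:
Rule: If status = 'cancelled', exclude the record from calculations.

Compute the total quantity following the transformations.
76

Step 1: Identify records where status = 'cancelled'
Step 2: The excluded records sum to 19
Step 3: Original total quantity = 95
Step 4: Remaining total = 95 - 19 = 76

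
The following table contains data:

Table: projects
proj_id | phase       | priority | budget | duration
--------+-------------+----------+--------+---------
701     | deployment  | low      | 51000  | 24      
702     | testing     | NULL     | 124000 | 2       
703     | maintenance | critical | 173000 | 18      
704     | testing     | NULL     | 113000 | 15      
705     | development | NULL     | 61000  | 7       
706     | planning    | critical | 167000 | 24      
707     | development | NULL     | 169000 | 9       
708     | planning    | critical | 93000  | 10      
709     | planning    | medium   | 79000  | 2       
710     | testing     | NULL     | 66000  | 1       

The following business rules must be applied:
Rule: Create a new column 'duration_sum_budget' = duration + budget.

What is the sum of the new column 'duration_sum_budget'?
1096112

Step 1: For each record, compute duration + budget
Example calculations:
  24 + 51000 = 51024
  2 + 124000 = 124002
  18 + 173000 = 173018
  ...
Step 2: Sum all derived values
Step 3: Total = 1096112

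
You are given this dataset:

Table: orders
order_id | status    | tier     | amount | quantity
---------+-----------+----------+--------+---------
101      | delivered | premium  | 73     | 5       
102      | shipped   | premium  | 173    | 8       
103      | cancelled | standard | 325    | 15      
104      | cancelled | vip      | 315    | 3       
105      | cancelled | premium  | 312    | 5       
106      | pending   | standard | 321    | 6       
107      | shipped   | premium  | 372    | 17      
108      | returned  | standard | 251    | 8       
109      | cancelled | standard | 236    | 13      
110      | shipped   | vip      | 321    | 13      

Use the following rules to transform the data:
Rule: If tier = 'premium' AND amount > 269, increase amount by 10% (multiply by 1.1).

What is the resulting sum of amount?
2767.4

Step 1: Find records where tier = 'premium' AND amount > 269
Step 2: 2 records match, summing to 684
Step 3: After multiplier: 684 × 1.1 = 752.4
Step 4: Unaffected records sum: 2015
Step 5: Final sum = 752.4 + 2015 = 2767.4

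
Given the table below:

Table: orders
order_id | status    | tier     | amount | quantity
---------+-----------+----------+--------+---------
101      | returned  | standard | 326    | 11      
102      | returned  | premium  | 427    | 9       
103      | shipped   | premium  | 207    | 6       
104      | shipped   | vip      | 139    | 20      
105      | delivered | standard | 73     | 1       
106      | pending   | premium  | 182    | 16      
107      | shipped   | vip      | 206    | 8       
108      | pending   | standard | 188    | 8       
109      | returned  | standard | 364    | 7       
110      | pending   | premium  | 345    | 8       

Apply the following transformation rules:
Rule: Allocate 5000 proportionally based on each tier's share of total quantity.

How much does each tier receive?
premium: 2074.47, standard: 1436.17, vip: 1489.36

Step 1: Calculate total quantity = 94
Step 2: Calculate each tier's proportion:
  premium: 39/94 = 41.49% → 2074.47
  standard: 27/94 = 28.72% → 1436.17
  vip: 28/94 = 29.79% → 1489.36
Step 3: Verify: sum of allocations ≈ 5000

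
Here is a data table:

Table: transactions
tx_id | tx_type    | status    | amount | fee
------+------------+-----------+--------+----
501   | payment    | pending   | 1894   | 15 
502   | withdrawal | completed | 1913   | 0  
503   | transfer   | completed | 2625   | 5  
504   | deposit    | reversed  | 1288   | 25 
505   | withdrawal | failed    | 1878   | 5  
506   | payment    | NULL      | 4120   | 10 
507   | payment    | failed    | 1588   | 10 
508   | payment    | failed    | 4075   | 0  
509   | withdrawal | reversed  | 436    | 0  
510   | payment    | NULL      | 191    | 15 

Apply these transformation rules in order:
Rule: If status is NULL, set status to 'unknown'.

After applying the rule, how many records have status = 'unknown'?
2

Step 1: Count records where status IS NULL
Step 2: Found 2 records with NULL status
Step 3: These records will have status set to 'unknown'
Step 4: Records already having status = 'unknown': 0
Step 5: Answer: 2 + 0 = 2 records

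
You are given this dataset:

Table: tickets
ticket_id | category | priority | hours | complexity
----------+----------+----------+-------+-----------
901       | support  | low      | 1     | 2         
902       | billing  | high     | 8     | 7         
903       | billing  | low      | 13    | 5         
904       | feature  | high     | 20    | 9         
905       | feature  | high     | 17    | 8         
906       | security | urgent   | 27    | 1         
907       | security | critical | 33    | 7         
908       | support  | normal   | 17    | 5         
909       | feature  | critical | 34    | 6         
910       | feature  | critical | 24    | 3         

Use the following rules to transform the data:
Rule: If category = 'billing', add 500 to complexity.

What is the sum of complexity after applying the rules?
1053

Step 1: Count records where category = 'billing': 2
Step 2: Total bonus added: 2 × 500 = 1000
Step 3: Original sum of complexity: 53
Step 4: Final sum = 53 + 1000 = 1053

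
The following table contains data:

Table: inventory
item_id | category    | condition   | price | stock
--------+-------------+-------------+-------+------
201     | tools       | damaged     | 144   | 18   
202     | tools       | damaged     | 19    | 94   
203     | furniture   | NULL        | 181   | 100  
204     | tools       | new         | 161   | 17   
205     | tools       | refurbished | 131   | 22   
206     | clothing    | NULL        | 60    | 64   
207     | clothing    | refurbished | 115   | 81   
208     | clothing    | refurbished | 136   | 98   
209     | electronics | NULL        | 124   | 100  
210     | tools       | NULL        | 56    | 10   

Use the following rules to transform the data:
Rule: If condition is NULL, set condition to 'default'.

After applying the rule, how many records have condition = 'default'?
4

Step 1: Count records where condition IS NULL
Step 2: Found 4 records with NULL condition
Step 3: These records will have condition set to 'default'
Step 4: Records already having condition = 'default': 0
Step 5: Answer: 4 + 0 = 4 records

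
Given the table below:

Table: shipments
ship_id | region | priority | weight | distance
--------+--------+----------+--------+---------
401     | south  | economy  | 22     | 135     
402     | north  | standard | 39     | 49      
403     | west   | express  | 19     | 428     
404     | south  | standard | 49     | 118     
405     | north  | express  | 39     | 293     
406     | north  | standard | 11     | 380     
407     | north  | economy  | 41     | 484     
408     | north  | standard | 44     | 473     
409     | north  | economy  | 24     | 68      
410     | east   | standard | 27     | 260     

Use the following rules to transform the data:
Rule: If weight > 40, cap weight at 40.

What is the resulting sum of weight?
301

Step 1: 3 records have weight > 40
Step 2: These records originally summed to 134
Step 3: After capping: 3 × 40 = 120
Step 4: Unaffected records sum: 181
Step 5: Final sum = 120 + 181 = 301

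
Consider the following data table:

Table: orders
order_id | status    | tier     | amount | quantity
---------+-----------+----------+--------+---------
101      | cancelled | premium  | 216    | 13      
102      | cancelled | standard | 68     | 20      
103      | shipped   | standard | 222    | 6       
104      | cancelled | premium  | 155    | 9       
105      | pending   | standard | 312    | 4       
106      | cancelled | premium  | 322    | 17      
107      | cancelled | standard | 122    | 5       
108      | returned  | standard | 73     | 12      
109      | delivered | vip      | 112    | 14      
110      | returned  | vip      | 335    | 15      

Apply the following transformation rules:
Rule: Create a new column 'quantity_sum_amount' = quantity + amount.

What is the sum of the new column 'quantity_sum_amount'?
2052

Step 1: For each record, compute quantity + amount
Example calculations:
  13 + 216 = 229
  20 + 68 = 88
  6 + 222 = 228
  ...
Step 2: Sum all derived values
Step 3: Total = 2052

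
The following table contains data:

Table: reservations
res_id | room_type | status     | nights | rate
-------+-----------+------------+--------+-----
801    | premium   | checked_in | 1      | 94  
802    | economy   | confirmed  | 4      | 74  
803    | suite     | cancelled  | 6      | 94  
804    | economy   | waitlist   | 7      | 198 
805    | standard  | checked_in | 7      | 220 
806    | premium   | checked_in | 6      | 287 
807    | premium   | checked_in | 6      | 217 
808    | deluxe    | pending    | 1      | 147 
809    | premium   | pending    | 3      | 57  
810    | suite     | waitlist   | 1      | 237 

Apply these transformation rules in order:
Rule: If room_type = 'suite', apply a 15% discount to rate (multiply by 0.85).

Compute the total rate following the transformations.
1575.35

Step 1: Records with room_type = 'suite' have total rate = 331
Step 2: Apply multiplier: 331 × 0.85 = 281.35
Step 3: Other records total: 1294
Step 4: Final sum = 281.35 + 1294 = 1575.35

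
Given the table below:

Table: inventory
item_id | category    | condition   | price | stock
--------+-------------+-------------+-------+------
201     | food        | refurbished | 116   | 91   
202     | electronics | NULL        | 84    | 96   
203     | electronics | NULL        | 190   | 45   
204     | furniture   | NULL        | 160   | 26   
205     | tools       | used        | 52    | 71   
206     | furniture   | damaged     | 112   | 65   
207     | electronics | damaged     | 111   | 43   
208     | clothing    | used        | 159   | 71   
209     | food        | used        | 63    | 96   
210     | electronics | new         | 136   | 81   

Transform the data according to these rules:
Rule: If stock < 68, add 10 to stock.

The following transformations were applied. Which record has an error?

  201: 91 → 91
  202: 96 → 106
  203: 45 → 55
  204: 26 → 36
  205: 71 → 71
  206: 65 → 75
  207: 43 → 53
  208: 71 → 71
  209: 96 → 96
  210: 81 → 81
Record 202 has an error. The correct transformed value should be 96, not 106.

Step 1: Check each record against the rule
Step 2: Record 202 has stock = 96
Step 3: Since 96 >= 68, the bonus should not have been applied
Step 4: Correct value = 96, but claimed value = 106
Conclusion: Record 202 has the error.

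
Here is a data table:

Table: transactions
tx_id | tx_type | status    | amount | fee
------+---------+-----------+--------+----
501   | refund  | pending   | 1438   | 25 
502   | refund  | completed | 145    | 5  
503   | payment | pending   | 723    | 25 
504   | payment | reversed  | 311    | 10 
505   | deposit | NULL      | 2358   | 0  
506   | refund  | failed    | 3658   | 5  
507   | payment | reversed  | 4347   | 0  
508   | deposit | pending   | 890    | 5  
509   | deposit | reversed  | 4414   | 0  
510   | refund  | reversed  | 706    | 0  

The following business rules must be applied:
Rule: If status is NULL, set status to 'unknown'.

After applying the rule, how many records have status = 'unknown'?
1

Step 1: Count records where status IS NULL
Step 2: Found 1 records with NULL status
Step 3: These records will have status set to 'unknown'
Step 4: Records already having status = 'unknown': 0
Step 5: Answer: 1 + 0 = 1 records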